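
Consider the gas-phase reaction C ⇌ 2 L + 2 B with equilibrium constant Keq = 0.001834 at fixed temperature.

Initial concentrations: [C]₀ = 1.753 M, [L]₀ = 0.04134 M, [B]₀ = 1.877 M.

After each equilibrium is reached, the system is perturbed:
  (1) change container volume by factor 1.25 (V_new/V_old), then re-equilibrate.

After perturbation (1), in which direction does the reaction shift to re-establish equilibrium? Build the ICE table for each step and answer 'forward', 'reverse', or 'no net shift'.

Q₀ = 0.003435 vs Keq = 0.001834 ⇒ Q>K, reverse
Step 1:
                   C          L          B
  Initial      1.753    0.04134      1.877
  Change    0.005454   -0.01091   -0.01091
  Equil        1.758    0.03043      1.866
  solve Keq expr → x = -0.005454; check Q = 0.001834
Then change container volume by factor 1.25 (V_new/V_old).
Step 2:
                   C          L          B
  Initial      1.407    0.02435      1.493
  Change   -0.004704   0.009409   0.009409
  Equil        1.402    0.03375      1.502
  solve Keq expr → x = 0.004704; check Q = 0.001834

Direction: forward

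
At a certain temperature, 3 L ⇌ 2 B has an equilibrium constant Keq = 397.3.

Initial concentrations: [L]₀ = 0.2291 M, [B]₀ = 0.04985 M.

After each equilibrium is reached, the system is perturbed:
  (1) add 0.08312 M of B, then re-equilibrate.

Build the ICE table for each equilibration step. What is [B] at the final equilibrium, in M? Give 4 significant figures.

[B]_eq = 0.2497 M

Q₀ = 0.2067 vs Keq = 397.3 ⇒ Q<K, forward
Step 1:
                   L          B
  Initial     0.2291    0.04985
  Change     -0.1867     0.1244
  Equil      0.04244     0.1743
  solve Keq expr → x = 0.06222; check Q = 397.3
Then add 0.08312 M of B.
Step 2:
                   L          B
  Initial    0.04244     0.2574
  Change      0.0115  -0.007668
  Equil      0.05395     0.2497
  solve Keq expr → x = -0.003834; check Q = 397.3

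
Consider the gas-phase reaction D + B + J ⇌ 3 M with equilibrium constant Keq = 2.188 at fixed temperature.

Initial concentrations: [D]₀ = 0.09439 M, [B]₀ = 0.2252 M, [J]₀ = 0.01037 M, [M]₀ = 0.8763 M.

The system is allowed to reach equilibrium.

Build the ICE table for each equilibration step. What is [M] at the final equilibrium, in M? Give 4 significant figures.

Q₀ = 3053 vs Keq = 2.188 ⇒ Q>K, reverse
Step 1:
                   D          B          J          M
  init       0.09439     0.2252    0.01037     0.8763
  Δ           0.1748     0.1748     0.1748    -0.5243
  eq          0.2692        0.4     0.1851      0.352
  solve Keq expr → x = -0.1748; check Q = 2.188

[M]_eq = 0.352 M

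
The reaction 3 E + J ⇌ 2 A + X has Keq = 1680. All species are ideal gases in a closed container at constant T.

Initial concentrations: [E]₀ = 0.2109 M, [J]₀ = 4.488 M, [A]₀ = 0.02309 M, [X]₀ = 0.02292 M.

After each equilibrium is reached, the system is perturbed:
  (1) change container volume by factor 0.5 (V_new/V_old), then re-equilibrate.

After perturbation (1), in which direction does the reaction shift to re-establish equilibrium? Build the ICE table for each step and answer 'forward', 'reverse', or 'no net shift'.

Q₀ = 2.9026e-04 vs Keq = 1680 ⇒ Q<K, forward
Step 1:
                  E         J         A         X
  init       0.2109     4.488   0.02309   0.02292
  Δ         -0.2041  -0.06804    0.1361   0.06804
  eq       0.006771      4.42    0.1592   0.09096
  solve Keq expr → x = 0.06804; check Q = 1680
Then change container volume by factor 0.5 (V_new/V_old).
Step 2:
                  E         J         A         X
  init      0.01354      8.84    0.3184    0.1819
  Δ       -0.002734 -9.1141e-04  0.001823 9.1141e-04
  eq        0.01081     8.839    0.3202    0.1828
  solve Keq expr → x = 9.1141e-04; check Q = 1680

Direction: forward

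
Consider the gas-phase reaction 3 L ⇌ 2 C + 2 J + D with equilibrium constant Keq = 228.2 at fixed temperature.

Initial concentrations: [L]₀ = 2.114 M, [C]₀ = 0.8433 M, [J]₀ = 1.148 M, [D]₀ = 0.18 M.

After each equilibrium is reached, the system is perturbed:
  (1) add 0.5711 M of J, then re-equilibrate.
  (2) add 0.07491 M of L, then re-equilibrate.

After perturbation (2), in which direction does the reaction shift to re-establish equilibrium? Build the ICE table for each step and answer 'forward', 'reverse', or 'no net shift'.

Q₀ = 0.01786 vs Keq = 228.2 ⇒ Q<K, forward
Step 1:
                   L          C          J          D
  I            2.114     0.8433      1.148       0.18
  C           -1.707      1.138      1.138      0.569
  E           0.4069      1.981      2.286      0.749
  solve Keq expr → x = 0.569; check Q = 228.2
Then add 0.5711 M of J.
Step 2:
                   L          C          J          D
  I           0.4069      1.981      2.857      0.749
  C          0.05225   -0.03483   -0.03483   -0.01742
  E           0.4591      1.947      2.822     0.7316
  solve Keq expr → x = -0.01742; check Q = 228.2
Then add 0.07491 M of L.
Step 3:
                   L          C          J          D
  I            0.534      1.947      2.822     0.7316
  C         -0.06001    0.04001    0.04001       0.02
  E            0.474      1.987      2.862     0.7516
  solve Keq expr → x = 0.02; check Q = 228.2

Direction: forward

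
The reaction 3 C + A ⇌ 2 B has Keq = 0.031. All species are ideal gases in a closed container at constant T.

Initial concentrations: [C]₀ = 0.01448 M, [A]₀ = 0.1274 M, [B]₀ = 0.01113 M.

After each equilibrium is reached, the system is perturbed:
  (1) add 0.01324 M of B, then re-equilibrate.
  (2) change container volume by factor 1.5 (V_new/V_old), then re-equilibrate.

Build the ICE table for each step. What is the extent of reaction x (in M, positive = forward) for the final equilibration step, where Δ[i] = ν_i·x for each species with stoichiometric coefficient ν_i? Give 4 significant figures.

Q₀ = 320.3 vs Keq = 0.031 ⇒ Q>K, reverse
Step 1:
                  C         A         B
  init      0.01448    0.1274   0.01113
  Δ         0.01618  0.005393  -0.01079
  eq        0.03066    0.1328 3.4442e-04
  solve Keq expr → x = -0.005393; check Q = 0.031
Then add 0.01324 M of B.
Step 2:
                  C         A         B
  init      0.03066    0.1328   0.01358
  Δ         0.01928  0.006426  -0.01285
  eq        0.04994    0.1392 7.3306e-04
  solve Keq expr → x = -0.006426; check Q = 0.031
Then change container volume by factor 1.5 (V_new/V_old).
Step 3:
                  C         A         B
  init      0.03329   0.09281 4.8871e-04
  Δ       2.3887e-04 7.9624e-05 -1.5925e-04
  eq        0.03353   0.09289 3.2946e-04
  solve Keq expr → x = -7.9624e-05; check Q = 0.031

x = -7.9624e-05 M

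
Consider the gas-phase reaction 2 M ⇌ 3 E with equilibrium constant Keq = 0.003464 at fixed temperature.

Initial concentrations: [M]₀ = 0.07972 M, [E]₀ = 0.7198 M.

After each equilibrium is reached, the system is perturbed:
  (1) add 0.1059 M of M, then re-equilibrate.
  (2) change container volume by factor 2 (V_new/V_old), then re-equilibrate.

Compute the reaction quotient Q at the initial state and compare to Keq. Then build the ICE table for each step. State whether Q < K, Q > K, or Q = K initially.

Q₀ = 58.68 vs Keq = 0.003464 ⇒ Q>K, reverse
Step 1:
                  M         E
  init      0.07972    0.7198
  Δ          0.4166   -0.6249
  eq         0.4964   0.09485
  solve Keq expr → x = -0.2083; check Q = 0.003464
Then add 0.1059 M of M.
Step 2:
                  M         E
  init       0.6023   0.09485
  Δ       -0.008059   0.01209
  eq         0.5942    0.1069
  solve Keq expr → x = 0.004029; check Q = 0.003464
Then change container volume by factor 2 (V_new/V_old).
Step 3:
                  M         E
  init       0.2971   0.05347
  Δ       -0.008413   0.01262
  eq         0.2887   0.06609
  solve Keq expr → x = 0.004207; check Q = 0.003464

Q₀ = 58.68; Q > K (proceeds reverse)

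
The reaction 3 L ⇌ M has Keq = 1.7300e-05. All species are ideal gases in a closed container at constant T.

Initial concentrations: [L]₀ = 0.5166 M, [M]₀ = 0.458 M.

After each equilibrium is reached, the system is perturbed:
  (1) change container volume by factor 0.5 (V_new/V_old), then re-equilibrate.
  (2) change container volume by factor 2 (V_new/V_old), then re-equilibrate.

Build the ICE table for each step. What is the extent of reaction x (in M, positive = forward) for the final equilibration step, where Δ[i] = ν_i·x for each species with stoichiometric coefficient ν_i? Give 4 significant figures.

Q₀ = 3.322 vs Keq = 1.7300e-05 ⇒ Q>K, reverse
Step 1:
                    L           M
  Initial      0.5166       0.458
  Change        1.374     -0.4579
  Equil          1.89  1.1684e-04
  solve Keq expr → x = -0.4579; check Q = 1.7300e-05
Then change container volume by factor 0.5 (V_new/V_old).
Step 2:
                    L           M
  Initial        3.78  2.3369e-04
  Change    -0.002099  6.9950e-04
  Equil         3.778  9.3319e-04
  solve Keq expr → x = 6.9950e-04; check Q = 1.7300e-05
Then change container volume by factor 2 (V_new/V_old).
Step 3:
                    L           M
  Initial       1.889  4.6659e-04
  Change     0.001049 -3.4975e-04
  Equil          1.89  1.1684e-04
  solve Keq expr → x = -3.4975e-04; check Q = 1.7300e-05

x = -3.4975e-04 M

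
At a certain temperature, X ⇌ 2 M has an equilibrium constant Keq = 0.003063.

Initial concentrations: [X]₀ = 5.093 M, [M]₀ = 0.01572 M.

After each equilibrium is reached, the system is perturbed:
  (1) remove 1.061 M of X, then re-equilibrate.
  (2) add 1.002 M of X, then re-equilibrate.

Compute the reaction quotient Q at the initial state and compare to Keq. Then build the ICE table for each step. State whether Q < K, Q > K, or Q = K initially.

Q₀ = 4.8521e-05 vs Keq = 0.003063 ⇒ Q<K, forward
Step 1:
                   X          M
  I            5.093    0.01572
  C         -0.05426     0.1085
  E            5.039     0.1242
  solve Keq expr → x = 0.05426; check Q = 0.003063
Then remove 1.061 M of X.
Step 2:
                   X          M
  I            3.978     0.1242
  C         0.006878   -0.01376
  E            3.985     0.1105
  solve Keq expr → x = -0.006878; check Q = 0.003063
Then add 1.002 M of X.
Step 3:
                   X          M
  I            4.987     0.1105
  C        -0.006516    0.01303
  E             4.98     0.1235
  solve Keq expr → x = 0.006516; check Q = 0.003063

Q₀ = 4.8521e-05; Q < K (proceeds forward)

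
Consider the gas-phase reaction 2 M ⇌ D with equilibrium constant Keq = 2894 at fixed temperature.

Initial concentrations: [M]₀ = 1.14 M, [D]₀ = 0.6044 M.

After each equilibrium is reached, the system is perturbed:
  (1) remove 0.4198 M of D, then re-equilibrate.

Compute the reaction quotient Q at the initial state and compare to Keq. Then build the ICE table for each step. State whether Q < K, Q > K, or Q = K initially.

Q₀ = 0.4651; Q < K (proceeds forward)

Q₀ = 0.4651 vs Keq = 2894 ⇒ Q<K, forward
Step 1:
                    M           D
  init           1.14      0.6044
  Δ             -1.12        0.56
  eq          0.02006       1.164
  solve Keq expr → x = 0.56; check Q = 2894
Then remove 0.4198 M of D.
Step 2:
                    M           D
  init        0.02006      0.7446
  Δ         -0.003997    0.001998
  eq          0.01606      0.7466
  solve Keq expr → x = 0.001998; check Q = 2894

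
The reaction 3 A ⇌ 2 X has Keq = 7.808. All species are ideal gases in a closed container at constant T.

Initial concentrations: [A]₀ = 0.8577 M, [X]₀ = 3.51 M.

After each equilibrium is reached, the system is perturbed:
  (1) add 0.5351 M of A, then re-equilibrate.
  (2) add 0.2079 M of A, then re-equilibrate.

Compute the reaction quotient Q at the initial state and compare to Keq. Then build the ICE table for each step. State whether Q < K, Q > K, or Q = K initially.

Q₀ = 19.53; Q > K (proceeds reverse)

Q₀ = 19.53 vs Keq = 7.808 ⇒ Q>K, reverse
Step 1:
                    A           X
  init         0.8577        3.51
  Δ            0.2668     -0.1779
  eq            1.125       3.332
  solve Keq expr → x = -0.08894; check Q = 7.808
Then add 0.5351 M of A.
Step 2:
                    A           X
  init           1.66       3.332
  Δ           -0.4662      0.3108
  eq            1.193       3.643
  solve Keq expr → x = 0.1554; check Q = 7.808
Then add 0.2079 M of A.
Step 3:
                    A           X
  init          1.401       3.643
  Δ           -0.1816      0.1211
  eq             1.22       3.764
  solve Keq expr → x = 0.06053; check Q = 7.808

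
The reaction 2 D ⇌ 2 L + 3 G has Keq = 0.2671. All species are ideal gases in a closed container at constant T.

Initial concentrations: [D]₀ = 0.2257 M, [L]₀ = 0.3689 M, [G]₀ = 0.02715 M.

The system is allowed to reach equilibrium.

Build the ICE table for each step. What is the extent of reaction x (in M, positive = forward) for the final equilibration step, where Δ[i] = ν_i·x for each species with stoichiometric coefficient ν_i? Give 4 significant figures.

Q₀ = 5.3464e-05 vs Keq = 0.2671 ⇒ Q<K, forward
Step 1:
                    D           L           G
  init         0.2257      0.3689     0.02715
  Δ           -0.1276      0.1276      0.1914
  eq          0.09812      0.4965      0.2185
  solve Keq expr → x = 0.06379; check Q = 0.2671

x = 0.06379 M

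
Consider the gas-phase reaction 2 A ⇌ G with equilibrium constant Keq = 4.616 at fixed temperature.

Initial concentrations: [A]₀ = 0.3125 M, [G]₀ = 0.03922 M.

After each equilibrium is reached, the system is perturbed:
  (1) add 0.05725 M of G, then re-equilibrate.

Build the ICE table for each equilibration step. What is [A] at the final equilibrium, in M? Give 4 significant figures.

[A]_eq = 0.186 M

Q₀ = 0.4016 vs Keq = 4.616 ⇒ Q<K, forward
Step 1:
                    A           G
  I            0.3125     0.03922
  C           -0.1539     0.07693
  E            0.1586      0.1162
  solve Keq expr → x = 0.07693; check Q = 4.616
Then add 0.05725 M of G.
Step 2:
                    A           G
  I            0.1586      0.1734
  C           0.02738    -0.01369
  E             0.186      0.1597
  solve Keq expr → x = -0.01369; check Q = 4.616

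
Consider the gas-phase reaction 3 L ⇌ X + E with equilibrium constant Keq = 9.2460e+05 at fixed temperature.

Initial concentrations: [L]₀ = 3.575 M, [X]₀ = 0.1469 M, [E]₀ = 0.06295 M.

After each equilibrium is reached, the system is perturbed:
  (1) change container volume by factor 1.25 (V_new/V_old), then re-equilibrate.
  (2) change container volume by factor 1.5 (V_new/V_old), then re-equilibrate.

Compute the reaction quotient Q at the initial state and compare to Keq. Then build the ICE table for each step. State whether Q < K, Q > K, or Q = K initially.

Q₀ = 2.0239e-04; Q < K (proceeds forward)

Q₀ = 2.0239e-04 vs Keq = 9.2460e+05 ⇒ Q<K, forward
Step 1:
                  L         X         E
  Initial     3.575    0.1469   0.06295
  Change     -3.563     1.188     1.188
  Equil     0.01218     1.335     1.251
  solve Keq expr → x = 1.188; check Q = 9.2460e+05
Then change container volume by factor 1.25 (V_new/V_old).
Step 2:
                  L         X         E
  Initial   0.00974     1.068         1
  Change  7.5044e-04 -2.5015e-04 -2.5015e-04
  Equil     0.01049     1.067         1
  solve Keq expr → x = -2.5015e-04; check Q = 9.2460e+05
Then change container volume by factor 1.5 (V_new/V_old).
Step 3:
                  L         X         E
  Initial  0.006994    0.7116    0.6668
  Change    0.00101 -3.3650e-04 -3.3650e-04
  Equil    0.008003    0.7112    0.6665
  solve Keq expr → x = -3.3650e-04; check Q = 9.2460e+05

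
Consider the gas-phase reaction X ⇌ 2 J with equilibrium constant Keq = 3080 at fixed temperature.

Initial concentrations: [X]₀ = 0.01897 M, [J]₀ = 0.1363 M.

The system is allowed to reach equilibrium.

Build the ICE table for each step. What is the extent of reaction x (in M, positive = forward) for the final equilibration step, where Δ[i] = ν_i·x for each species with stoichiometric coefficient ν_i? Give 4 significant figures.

Q₀ = 0.9793 vs Keq = 3080 ⇒ Q<K, forward
Step 1:
                    X           J
  init        0.01897      0.1363
  Δ          -0.01896     0.03792
  eq       9.8548e-06      0.1742
  solve Keq expr → x = 0.01896; check Q = 3080

x = 0.01896 M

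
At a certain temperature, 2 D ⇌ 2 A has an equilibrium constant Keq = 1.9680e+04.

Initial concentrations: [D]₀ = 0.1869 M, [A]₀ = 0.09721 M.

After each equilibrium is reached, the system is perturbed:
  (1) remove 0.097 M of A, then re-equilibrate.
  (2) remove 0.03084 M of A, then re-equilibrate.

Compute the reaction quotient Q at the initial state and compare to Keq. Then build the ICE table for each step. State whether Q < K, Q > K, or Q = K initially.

Q₀ = 0.2705 vs Keq = 1.9680e+04 ⇒ Q<K, forward
Step 1:
                    D           A
  I            0.1869     0.09721
  C           -0.1849      0.1849
  E          0.002011      0.2821
  solve Keq expr → x = 0.09244; check Q = 1.9680e+04
Then remove 0.097 M of A.
Step 2:
                    D           A
  I          0.002011      0.1851
  C       -6.8655e-04  6.8655e-04
  E          0.001324      0.1858
  solve Keq expr → x = 3.4328e-04; check Q = 1.9680e+04
Then remove 0.03084 M of A.
Step 3:
                    D           A
  I          0.001324      0.1549
  C       -2.1828e-04  2.1828e-04
  E          0.001106      0.1552
  solve Keq expr → x = 1.0914e-04; check Q = 1.9680e+04

Q₀ = 0.2705; Q < K (proceeds forward)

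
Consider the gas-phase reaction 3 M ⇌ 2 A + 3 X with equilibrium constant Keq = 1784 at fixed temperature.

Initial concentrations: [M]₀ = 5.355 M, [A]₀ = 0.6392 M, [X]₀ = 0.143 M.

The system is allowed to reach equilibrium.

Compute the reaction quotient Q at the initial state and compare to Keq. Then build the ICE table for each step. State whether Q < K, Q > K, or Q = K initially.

Q₀ = 7.7804e-06; Q < K (proceeds forward)

Q₀ = 7.7804e-06 vs Keq = 1784 ⇒ Q<K, forward
Step 1:
                   M          A          X
  I            5.355     0.6392      0.143
  C           -4.461      2.974      4.461
  E           0.8939      3.613      4.604
  solve Keq expr → x = 1.487; check Q = 1784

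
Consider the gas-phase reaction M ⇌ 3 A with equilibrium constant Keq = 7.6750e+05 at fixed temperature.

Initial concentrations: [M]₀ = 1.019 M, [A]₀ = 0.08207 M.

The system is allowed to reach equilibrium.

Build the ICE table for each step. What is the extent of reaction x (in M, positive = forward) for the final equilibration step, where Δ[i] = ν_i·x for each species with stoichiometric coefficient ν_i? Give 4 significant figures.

Q₀ = 5.4247e-04 vs Keq = 7.6750e+05 ⇒ Q<K, forward
Step 1:
                    M           A
  I             1.019     0.08207
  C            -1.019       3.057
  E        4.0297e-05       3.139
  solve Keq expr → x = 1.019; check Q = 7.6750e+05

x = 1.019 M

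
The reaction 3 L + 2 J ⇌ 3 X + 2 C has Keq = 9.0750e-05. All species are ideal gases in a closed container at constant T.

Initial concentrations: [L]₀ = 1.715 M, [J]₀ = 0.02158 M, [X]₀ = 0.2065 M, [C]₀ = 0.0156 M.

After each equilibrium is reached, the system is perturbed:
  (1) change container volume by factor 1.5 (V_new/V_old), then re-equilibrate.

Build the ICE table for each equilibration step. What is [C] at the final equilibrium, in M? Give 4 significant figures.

[C]_eq = 0.004995 M

Q₀ = 9.1225e-04 vs Keq = 9.0750e-05 ⇒ Q>K, reverse
Step 1:
                    L           J           X           C
  I             1.715     0.02158      0.2065      0.0156
  C           0.01216    0.008107    -0.01216   -0.008107
  E             1.727     0.02969      0.1943    0.007493
  solve Keq expr → x = -0.004054; check Q = 9.0750e-05
Then change container volume by factor 1.5 (V_new/V_old).
Step 2:
                    L           J           X           C
  I             1.151     0.01979      0.1296    0.004995
  C                 0           0           0           0
  E             1.151     0.01979      0.1296    0.004995
  solve Keq expr → x = 0; check Q = 9.0750e-05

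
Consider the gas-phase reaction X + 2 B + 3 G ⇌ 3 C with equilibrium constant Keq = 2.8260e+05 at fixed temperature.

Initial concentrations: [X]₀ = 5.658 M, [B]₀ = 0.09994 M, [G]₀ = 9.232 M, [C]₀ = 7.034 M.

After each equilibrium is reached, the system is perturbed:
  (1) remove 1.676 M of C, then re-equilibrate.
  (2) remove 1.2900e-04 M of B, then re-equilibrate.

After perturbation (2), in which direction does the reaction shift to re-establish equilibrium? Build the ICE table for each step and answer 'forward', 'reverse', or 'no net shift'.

Q₀ = 7.827 vs Keq = 2.8260e+05 ⇒ Q<K, forward
Step 1:
                    X           B           G           C
  init          5.658     0.09994       9.232       7.034
  Δ          -0.04969    -0.09938     -0.1491      0.1491
  eq            5.608  5.5863e-04       9.083       7.183
  solve Keq expr → x = 0.04969; check Q = 2.8260e+05
Then remove 1.676 M of C.
Step 2:
                    X           B           G           C
  init          5.608  5.5863e-04       9.083       5.507
  Δ       -9.1787e-05 -1.8357e-04 -2.7536e-04  2.7536e-04
  eq            5.608  3.7506e-04       9.083       5.507
  solve Keq expr → x = 9.1787e-05; check Q = 2.8260e+05
Then remove 1.2900e-04 M of B.
Step 3:
                    X           B           G           C
  init          5.608  2.4606e-04       9.083       5.507
  Δ        6.4483e-05  1.2897e-04  1.9345e-04 -1.9345e-04
  eq            5.608  3.7502e-04       9.083       5.507
  solve Keq expr → x = -6.4483e-05; check Q = 2.8260e+05

Direction: reverse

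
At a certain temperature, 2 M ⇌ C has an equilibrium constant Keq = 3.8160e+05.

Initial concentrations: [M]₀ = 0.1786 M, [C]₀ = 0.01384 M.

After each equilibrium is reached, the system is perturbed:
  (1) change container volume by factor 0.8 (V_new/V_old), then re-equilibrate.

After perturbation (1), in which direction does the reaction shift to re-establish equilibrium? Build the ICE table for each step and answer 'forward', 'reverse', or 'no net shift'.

Direction: forward

Q₀ = 0.4339 vs Keq = 3.8160e+05 ⇒ Q<K, forward
Step 1:
                  M         C
  Initial    0.1786   0.01384
  Change    -0.1781   0.08904
  Equil   5.1923e-04    0.1029
  solve Keq expr → x = 0.08904; check Q = 3.8160e+05
Then change container volume by factor 0.8 (V_new/V_old).
Step 2:
                  M         C
  Initial 6.4904e-04    0.1286
  Change  -6.8444e-05 3.4222e-05
  Equil   5.8060e-04    0.1286
  solve Keq expr → x = 3.4222e-05; check Q = 3.8160e+05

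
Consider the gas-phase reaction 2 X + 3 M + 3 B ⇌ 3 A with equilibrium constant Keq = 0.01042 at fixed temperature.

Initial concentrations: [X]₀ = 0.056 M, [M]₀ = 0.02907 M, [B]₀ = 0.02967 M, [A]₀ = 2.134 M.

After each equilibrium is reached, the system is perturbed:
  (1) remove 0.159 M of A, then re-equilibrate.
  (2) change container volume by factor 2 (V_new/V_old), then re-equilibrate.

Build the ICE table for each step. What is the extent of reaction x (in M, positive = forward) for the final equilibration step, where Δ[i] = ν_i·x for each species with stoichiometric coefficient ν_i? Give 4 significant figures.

x = -0.04353 M

Q₀ = 4.8297e+12 vs Keq = 0.01042 ⇒ Q>K, reverse
Step 1:
                    X           M           B           A
  Initial       0.056     0.02907     0.02967       2.134
  Change        1.036       1.554       1.554      -1.554
  Equil         1.092       1.583       1.583      0.5803
  solve Keq expr → x = -0.5179; check Q = 0.01042
Then remove 0.159 M of A.
Step 2:
                    X           M           B           A
  Initial       1.092       1.583       1.583      0.4213
  Change     -0.05497    -0.08246    -0.08246     0.08246
  Equil         1.037         1.5       1.501      0.5038
  solve Keq expr → x = 0.02749; check Q = 0.01042
Then change container volume by factor 2 (V_new/V_old).
Step 3:
                    X           M           B           A
  Initial      0.5184      0.7501      0.7504      0.2519
  Change      0.08707      0.1306      0.1306     -0.1306
  Equil        0.6055      0.8807       0.881      0.1213
  solve Keq expr → x = -0.04353; check Q = 0.01042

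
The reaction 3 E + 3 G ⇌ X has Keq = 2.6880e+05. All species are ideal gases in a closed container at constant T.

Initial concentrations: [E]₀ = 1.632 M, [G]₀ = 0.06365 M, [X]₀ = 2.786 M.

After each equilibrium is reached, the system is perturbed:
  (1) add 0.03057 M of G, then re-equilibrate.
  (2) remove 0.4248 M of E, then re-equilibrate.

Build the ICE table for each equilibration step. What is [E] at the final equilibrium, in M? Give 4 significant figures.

[E]_eq = 1.132 M

Q₀ = 2486 vs Keq = 2.6880e+05 ⇒ Q<K, forward
Step 1:
                    E           G           X
  init          1.632     0.06365       2.786
  Δ          -0.04984    -0.04984     0.01661
  eq            1.582     0.01381       2.803
  solve Keq expr → x = 0.01661; check Q = 2.6880e+05
Then add 0.03057 M of G.
Step 2:
                    E           G           X
  init          1.582     0.04438       2.803
  Δ          -0.03028    -0.03028     0.01009
  eq            1.552     0.01409       2.813
  solve Keq expr → x = 0.01009; check Q = 2.6880e+05
Then remove 0.4248 M of E.
Step 3:
                    E           G           X
  init          1.127     0.01409       2.813
  Δ          0.005219    0.005219    -0.00174
  eq            1.132     0.01931       2.811
  solve Keq expr → x = -0.00174; check Q = 2.6880e+05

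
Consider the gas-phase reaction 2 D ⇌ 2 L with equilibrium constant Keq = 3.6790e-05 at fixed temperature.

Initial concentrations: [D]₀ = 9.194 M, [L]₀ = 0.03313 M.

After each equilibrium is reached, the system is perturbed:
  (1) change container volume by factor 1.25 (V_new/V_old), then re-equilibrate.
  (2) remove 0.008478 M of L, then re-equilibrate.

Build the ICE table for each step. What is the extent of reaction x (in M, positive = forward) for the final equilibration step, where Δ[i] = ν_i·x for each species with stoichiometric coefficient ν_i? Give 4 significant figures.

x = 0.004213 M

Q₀ = 1.2985e-05 vs Keq = 3.6790e-05 ⇒ Q<K, forward
Step 1:
                  D         L
  I           9.194   0.03313
  C         -0.0225    0.0225
  E           9.172   0.05563
  solve Keq expr → x = 0.01125; check Q = 3.6790e-05
Then change container volume by factor 1.25 (V_new/V_old).
Step 2:
                  D         L
  I           7.337    0.0445
  C               0         0
  E           7.337    0.0445
  solve Keq expr → x = 0; check Q = 3.6790e-05
Then remove 0.008478 M of L.
Step 3:
                  D         L
  I           7.337   0.03603
  C       -0.008427  0.008427
  E           7.329   0.04445
  solve Keq expr → x = 0.004213; check Q = 3.6790e-05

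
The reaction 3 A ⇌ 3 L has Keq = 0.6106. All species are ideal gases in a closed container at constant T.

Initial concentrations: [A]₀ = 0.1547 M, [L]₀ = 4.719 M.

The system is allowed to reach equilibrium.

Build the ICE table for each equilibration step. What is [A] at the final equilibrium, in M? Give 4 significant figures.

[A]_eq = 2.637 M

Q₀ = 2.8384e+04 vs Keq = 0.6106 ⇒ Q>K, reverse
Step 1:
                  A         L
  I          0.1547     4.719
  C           2.482    -2.482
  E           2.637     2.237
  solve Keq expr → x = -0.8274; check Q = 0.6106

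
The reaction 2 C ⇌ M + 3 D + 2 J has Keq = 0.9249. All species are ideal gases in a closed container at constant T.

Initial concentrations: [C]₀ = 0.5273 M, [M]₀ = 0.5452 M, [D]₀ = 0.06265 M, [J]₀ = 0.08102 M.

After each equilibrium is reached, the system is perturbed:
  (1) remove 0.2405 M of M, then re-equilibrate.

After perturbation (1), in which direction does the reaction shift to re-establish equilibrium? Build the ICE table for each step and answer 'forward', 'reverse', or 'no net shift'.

Q₀ = 3.1651e-06 vs Keq = 0.9249 ⇒ Q<K, forward
Step 1:
                    C           M           D           J
  Initial      0.5273      0.5452     0.06265     0.08102
  Change      -0.3528      0.1764      0.5292      0.3528
  Equil        0.1745      0.7216      0.5919      0.4338
  solve Keq expr → x = 0.1764; check Q = 0.9249
Then remove 0.2405 M of M.
Step 2:
                    C           M           D           J
  Initial      0.1745      0.4811      0.5919      0.4338
  Change     -0.01619    0.008096     0.02429     0.01619
  Equil        0.1583      0.4892      0.6162        0.45
  solve Keq expr → x = 0.008096; check Q = 0.9249

Direction: forward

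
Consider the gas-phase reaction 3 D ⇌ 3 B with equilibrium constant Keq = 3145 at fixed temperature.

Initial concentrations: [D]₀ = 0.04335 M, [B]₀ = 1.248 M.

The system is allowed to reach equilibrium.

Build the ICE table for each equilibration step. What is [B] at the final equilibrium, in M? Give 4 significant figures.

Q₀ = 2.3860e+04 vs Keq = 3145 ⇒ Q>K, reverse
Step 1:
                  D         B
  init      0.04335     1.248
  Δ         0.03916  -0.03916
  eq        0.08251     1.209
  solve Keq expr → x = -0.01305; check Q = 3145

[B]_eq = 1.209 M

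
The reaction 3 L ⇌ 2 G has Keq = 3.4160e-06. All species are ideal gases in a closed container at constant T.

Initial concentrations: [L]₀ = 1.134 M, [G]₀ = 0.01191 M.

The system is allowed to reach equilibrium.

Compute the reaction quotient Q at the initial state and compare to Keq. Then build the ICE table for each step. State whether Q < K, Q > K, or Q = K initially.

Q₀ = 9.7271e-05 vs Keq = 3.4160e-06 ⇒ Q>K, reverse
Step 1:
                   L          G
  I            1.134    0.01191
  C          0.01445  -0.009635
  E            1.148   0.002275
  solve Keq expr → x = -0.004818; check Q = 3.4160e-06

Q₀ = 9.7271e-05; Q > K (proceeds reverse)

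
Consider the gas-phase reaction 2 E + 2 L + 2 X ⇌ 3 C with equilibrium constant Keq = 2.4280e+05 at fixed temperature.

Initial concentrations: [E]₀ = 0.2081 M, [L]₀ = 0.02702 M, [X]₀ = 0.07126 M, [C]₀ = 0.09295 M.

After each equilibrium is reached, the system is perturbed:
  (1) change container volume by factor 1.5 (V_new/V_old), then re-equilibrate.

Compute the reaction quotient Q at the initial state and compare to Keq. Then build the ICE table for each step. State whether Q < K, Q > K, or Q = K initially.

Q₀ = 5002 vs Keq = 2.4280e+05 ⇒ Q<K, forward
Step 1:
                  E         L         X         C
  init       0.2081   0.02702   0.07126   0.09295
  Δ        -0.01851  -0.01851  -0.01851   0.02776
  eq         0.1896  0.008511   0.05275    0.1207
  solve Keq expr → x = 0.009255; check Q = 2.4280e+05
Then change container volume by factor 1.5 (V_new/V_old).
Step 2:
                  E         L         X         C
  init       0.1264  0.005674   0.03517   0.08048
  Δ        0.002956  0.002956  0.002956 -0.004434
  eq         0.1293   0.00863   0.03812   0.07604
  solve Keq expr → x = -0.001478; check Q = 2.4280e+05

Q₀ = 5002; Q < K (proceeds forward)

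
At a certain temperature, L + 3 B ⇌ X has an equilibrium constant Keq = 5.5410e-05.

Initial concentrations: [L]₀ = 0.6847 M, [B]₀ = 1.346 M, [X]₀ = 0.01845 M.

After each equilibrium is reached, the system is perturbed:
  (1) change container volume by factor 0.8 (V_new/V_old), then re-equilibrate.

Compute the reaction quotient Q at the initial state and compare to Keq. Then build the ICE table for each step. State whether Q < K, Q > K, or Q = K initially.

Q₀ = 0.01105 vs Keq = 5.5410e-05 ⇒ Q>K, reverse
Step 1:
                  L         B         X
  Initial    0.6847     1.346   0.01845
  Change    0.01834   0.05503  -0.01834
  Equil       0.703     1.401 1.0713e-04
  solve Keq expr → x = -0.01834; check Q = 5.5410e-05
Then change container volume by factor 0.8 (V_new/V_old).
Step 2:
                  L         B         X
  Initial    0.8788     1.751 1.3391e-04
  Change  -1.2743e-04 -3.8228e-04 1.2743e-04
  Equil      0.8787     1.751 2.6134e-04
  solve Keq expr → x = 1.2743e-04; check Q = 5.5410e-05

Q₀ = 0.01105; Q > K (proceeds reverse)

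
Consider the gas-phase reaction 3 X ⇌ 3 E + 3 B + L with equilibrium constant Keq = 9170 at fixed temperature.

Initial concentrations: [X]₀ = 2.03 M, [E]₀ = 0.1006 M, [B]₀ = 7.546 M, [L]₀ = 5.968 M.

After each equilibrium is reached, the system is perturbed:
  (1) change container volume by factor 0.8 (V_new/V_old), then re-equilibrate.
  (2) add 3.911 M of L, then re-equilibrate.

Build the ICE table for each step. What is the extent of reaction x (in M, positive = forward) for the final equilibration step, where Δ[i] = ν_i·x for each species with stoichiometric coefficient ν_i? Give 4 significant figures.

Q₀ = 0.3121 vs Keq = 9170 ⇒ Q<K, forward
Step 1:
                   X          E          B          L
  init          2.03     0.1006      7.546      5.968
  Δ           -1.107      1.107      1.107     0.3689
  eq          0.9234      1.207      8.653      6.337
  solve Keq expr → x = 0.3689; check Q = 9170
Then change container volume by factor 0.8 (V_new/V_old).
Step 2:
                   X          E          B          L
  init         1.154      1.509      10.82      7.921
  Δ           0.1839    -0.1839    -0.1839    -0.0613
  eq           1.338      1.325      10.63       7.86
  solve Keq expr → x = -0.0613; check Q = 9170
Then add 3.911 M of L.
Step 3:
                   X          E          B          L
  init         1.338      1.325      10.63      11.77
  Δ           0.0837    -0.0837    -0.0837    -0.0279
  eq           1.422      1.241      10.55      11.74
  solve Keq expr → x = -0.0279; check Q = 9170

x = -0.0279 M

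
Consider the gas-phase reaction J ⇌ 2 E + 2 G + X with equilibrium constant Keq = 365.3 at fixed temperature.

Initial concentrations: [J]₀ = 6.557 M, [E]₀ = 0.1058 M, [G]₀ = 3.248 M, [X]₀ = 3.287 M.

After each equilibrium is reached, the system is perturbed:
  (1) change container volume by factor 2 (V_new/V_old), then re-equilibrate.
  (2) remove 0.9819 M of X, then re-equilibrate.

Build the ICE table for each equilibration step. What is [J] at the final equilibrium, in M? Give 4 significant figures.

Q₀ = 0.0592 vs Keq = 365.3 ⇒ Q<K, forward
Step 1:
                   J          E          G          X
  init         6.557     0.1058      3.248      3.287
  Δ           -1.511      3.021      3.021      1.511
  eq           5.046      3.127      6.269      4.798
  solve Keq expr → x = 1.511; check Q = 365.3
Then change container volume by factor 2 (V_new/V_old).
Step 2:
                   J          E          G          X
  init         2.523      1.563      3.135      2.399
  Δ          -0.7567      1.513      1.513     0.7567
  eq           1.767      3.077      4.648      3.155
  solve Keq expr → x = 0.7567; check Q = 365.3
Then remove 0.9819 M of X.
Step 3:
                   J          E          G          X
  init         1.767      3.077      4.648      2.174
  Δ          -0.1193     0.2385     0.2385     0.1193
  eq           1.647      3.315      4.886      2.293
  solve Keq expr → x = 0.1193; check Q = 365.3

[J]_eq = 1.647 M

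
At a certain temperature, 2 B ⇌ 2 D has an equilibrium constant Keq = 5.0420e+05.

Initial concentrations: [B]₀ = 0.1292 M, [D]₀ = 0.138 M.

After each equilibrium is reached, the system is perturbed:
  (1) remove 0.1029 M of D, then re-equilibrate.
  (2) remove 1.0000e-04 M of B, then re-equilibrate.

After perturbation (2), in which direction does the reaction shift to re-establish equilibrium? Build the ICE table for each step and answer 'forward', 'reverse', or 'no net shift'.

Direction: reverse

Q₀ = 1.141 vs Keq = 5.0420e+05 ⇒ Q<K, forward
Step 1:
                    B           D
  init         0.1292       0.138
  Δ           -0.1288      0.1288
  eq       3.7577e-04      0.2668
  solve Keq expr → x = 0.06441; check Q = 5.0420e+05
Then remove 0.1029 M of D.
Step 2:
                    B           D
  init     3.7577e-04      0.1639
  Δ       -1.4471e-04  1.4471e-04
  eq       2.3106e-04      0.1641
  solve Keq expr → x = 7.2356e-05; check Q = 5.0420e+05
Then remove 1.0000e-04 M of B.
Step 3:
                    B           D
  init     1.3106e-04      0.1641
  Δ        9.9859e-05 -9.9859e-05
  eq       2.3092e-04       0.164
  solve Keq expr → x = -4.9930e-05; check Q = 5.0420e+05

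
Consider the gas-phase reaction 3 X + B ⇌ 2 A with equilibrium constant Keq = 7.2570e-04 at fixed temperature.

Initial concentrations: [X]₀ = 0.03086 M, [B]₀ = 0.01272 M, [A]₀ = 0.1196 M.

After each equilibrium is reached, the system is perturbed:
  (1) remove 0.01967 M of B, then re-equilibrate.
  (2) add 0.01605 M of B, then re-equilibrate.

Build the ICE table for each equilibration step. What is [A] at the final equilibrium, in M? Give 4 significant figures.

[A]_eq = 6.7517e-04 M

Q₀ = 3.8264e+04 vs Keq = 7.2570e-04 ⇒ Q>K, reverse
Step 1:
                    X           B           A
  Initial     0.03086     0.01272      0.1196
  Change       0.1784     0.05945     -0.1189
  Equil        0.2092     0.07217  6.9259e-04
  solve Keq expr → x = -0.05945; check Q = 7.2570e-04
Then remove 0.01967 M of B.
Step 2:
                    X           B           A
  Initial      0.2092      0.0525  6.9259e-04
  Change   1.5142e-04  5.0472e-05 -1.0094e-04
  Equil        0.2094     0.05255  5.9165e-04
  solve Keq expr → x = -5.0472e-05; check Q = 7.2570e-04
Then add 0.01605 M of B.
Step 3:
                    X           B           A
  Initial      0.2094      0.0686  5.9165e-04
  Change  -1.2528e-04 -4.1761e-05  8.3521e-05
  Equil        0.2092     0.06856  6.7517e-04
  solve Keq expr → x = 4.1761e-05; check Q = 7.2570e-04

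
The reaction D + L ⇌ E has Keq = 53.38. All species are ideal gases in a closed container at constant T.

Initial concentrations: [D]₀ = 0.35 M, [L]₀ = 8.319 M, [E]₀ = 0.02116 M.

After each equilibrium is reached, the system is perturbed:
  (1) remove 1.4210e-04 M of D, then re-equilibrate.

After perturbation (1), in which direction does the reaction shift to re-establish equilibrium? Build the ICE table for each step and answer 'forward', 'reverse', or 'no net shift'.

Q₀ = 0.007267 vs Keq = 53.38 ⇒ Q<K, forward
Step 1:
                    D           L           E
  Initial        0.35       8.319     0.02116
  Change      -0.3491     -0.3491      0.3491
  Equil    8.7039e-04        7.97      0.3703
  solve Keq expr → x = 0.3491; check Q = 53.38
Then remove 1.4210e-04 M of D.
Step 2:
                    D           L           E
  Initial  7.2829e-04        7.97      0.3703
  Change   1.4175e-04  1.4175e-04 -1.4175e-04
  Equil    8.7004e-04        7.97      0.3701
  solve Keq expr → x = -1.4175e-04; check Q = 53.38

Direction: reverse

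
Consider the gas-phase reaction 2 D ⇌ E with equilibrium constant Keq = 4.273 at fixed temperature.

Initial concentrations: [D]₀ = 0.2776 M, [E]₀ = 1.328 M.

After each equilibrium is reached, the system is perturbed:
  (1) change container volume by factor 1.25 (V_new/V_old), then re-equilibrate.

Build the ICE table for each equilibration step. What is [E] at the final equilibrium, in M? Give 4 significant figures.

Q₀ = 17.23 vs Keq = 4.273 ⇒ Q>K, reverse
Step 1:
                    D           E
  init         0.2776       1.328
  Δ            0.2527     -0.1264
  eq           0.5303       1.202
  solve Keq expr → x = -0.1264; check Q = 4.273
Then change container volume by factor 1.25 (V_new/V_old).
Step 2:
                    D           E
  init         0.4242      0.9613
  Δ           0.04455    -0.02227
  eq           0.4688       0.939
  solve Keq expr → x = -0.02227; check Q = 4.273

[E]_eq = 0.939 M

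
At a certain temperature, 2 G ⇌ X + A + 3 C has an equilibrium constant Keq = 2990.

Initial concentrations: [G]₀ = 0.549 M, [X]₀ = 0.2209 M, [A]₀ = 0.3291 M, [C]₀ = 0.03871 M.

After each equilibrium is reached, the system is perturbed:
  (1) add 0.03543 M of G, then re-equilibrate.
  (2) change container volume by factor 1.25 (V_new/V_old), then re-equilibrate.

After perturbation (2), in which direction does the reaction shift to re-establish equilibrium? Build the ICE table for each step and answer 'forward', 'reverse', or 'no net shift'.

Q₀ = 1.3991e-05 vs Keq = 2990 ⇒ Q<K, forward
Step 1:
                  G         X         A         C
  I           0.549    0.2209    0.3291   0.03871
  C         -0.5412    0.2706    0.2706    0.8118
  E        0.007788    0.4915    0.5997    0.8505
  solve Keq expr → x = 0.2706; check Q = 2990
Then add 0.03543 M of G.
Step 2:
                  G         X         A         C
  I         0.04322    0.4915    0.5997    0.8505
  C        -0.03444   0.01722   0.01722   0.05166
  E        0.008779    0.5087    0.6169    0.9022
  solve Keq expr → x = 0.01722; check Q = 2990
Then change container volume by factor 1.25 (V_new/V_old).
Step 3:
                  G         X         A         C
  I        0.007024     0.407    0.4935    0.7217
  C       -0.001956 9.7807e-04 9.7807e-04  0.002934
  E        0.005067     0.408    0.4945    0.7247
  solve Keq expr → x = 9.7807e-04; check Q = 2990

Direction: forward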